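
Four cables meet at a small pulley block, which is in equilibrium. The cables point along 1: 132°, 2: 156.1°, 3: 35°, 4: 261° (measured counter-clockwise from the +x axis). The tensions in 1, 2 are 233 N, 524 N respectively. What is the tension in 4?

T_4 ≈ 945 N

Resolve: ΣF_x = 233 cos 132° + 524 cos 156.1° + T_3 cos 35° + T_4 cos 261° = 0.
        ΣF_y = 233 sin 132° + 524 sin 156.1° + T_3 sin 35° + T_4 sin 261° = 0.
The known terms sum to (-635, 385.4) N, so 0.8192 T_3 − 0.1564 T_4 = 635 and 0.5736 T_3 − 0.9877 T_4 = -385.4.
Solving simultaneously: T_3 = 955.7 N, T_4 = 945.2 N.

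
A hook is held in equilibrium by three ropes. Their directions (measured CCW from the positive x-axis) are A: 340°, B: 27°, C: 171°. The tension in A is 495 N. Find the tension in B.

Resolve: ΣF_x = 495 cos 340° + T_B cos 27° + T_C cos 171° = 0.
        ΣF_y = 495 sin 340° + T_B sin 27° + T_C sin 171° = 0.
The known terms sum to (465.1, -169.3) N, so 0.8910 T_B − 0.9877 T_C = -465.1 and 0.4540 T_B + 0.1564 T_C = 169.3.
Solving simultaneously: T_B = 160.7 N, T_C = 615.9 N.

T_B ≈ 161 N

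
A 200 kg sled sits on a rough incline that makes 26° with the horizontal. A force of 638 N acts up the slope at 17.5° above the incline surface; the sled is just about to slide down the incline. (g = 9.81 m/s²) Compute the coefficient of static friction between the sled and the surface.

On the verge of sliding down the incline, friction is at its maximum μN and acts up the slope.
Perpendicular to incline: N = W cos 26° − P sin 17.5° = 1763 − 191.9 = 1572 N.
Along incline: P cos 17.5° + μN = W sin 26° → μ = (W sin 26° − P cos 17.5°) / N = 0.1601.

μ ≈ 0.160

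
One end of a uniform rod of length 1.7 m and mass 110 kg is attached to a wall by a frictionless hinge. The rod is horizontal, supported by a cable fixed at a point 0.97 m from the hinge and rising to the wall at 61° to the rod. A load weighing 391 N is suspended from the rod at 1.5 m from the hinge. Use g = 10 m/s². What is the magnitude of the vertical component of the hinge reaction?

|H_y| ≈ 77.6 N

Take torques about the hinge: T sin 61° · 0.97 = 110×10×0.85 + 391×1.5 = 1521.5 N·m.
So T = 1521.5 / (0.8746 × 0.97) = 1793.4 N.
ΣF_y = 0: H_y = (110×10 + 391) − T sin 61° = 1491 − 1568.6 = -77.557 N.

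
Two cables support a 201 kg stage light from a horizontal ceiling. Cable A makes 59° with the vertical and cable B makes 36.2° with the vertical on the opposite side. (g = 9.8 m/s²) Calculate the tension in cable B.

Angles from the horizontal: cable A is 90° − 59° = 31°, cable B is 90° − 36.2° = 53.8°.
Weight W = 201 × 9.8 = 1970 N acts straight down.
Horizontal: T_A cos 31° = T_B cos 53.8°  →  T_A = 0.689 T_B.
Vertical: T_A sin 31° + T_B sin 53.8° = 1970.
Substituting the horizontal relation into the vertical equation gives 1.162 T_B = 1970, so T_B = 1695 N.

T_B ≈ 1700 N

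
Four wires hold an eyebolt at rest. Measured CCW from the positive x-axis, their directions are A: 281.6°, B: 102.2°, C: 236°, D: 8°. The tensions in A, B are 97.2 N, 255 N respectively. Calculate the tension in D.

Resolve: ΣF_x = 97.2 cos 281.6° + 255 cos 102.2° + T_C cos 236° + T_D cos 8° = 0.
        ΣF_y = 97.2 sin 281.6° + 255 sin 102.2° + T_C sin 236° + T_D sin 8° = 0.
The known terms sum to (-34.34, 154) N, so -0.5592 T_C + 0.9903 T_D = 34.34 and -0.8290 T_C + 0.1392 T_D = -154.
Solving simultaneously: T_C = 211.7 N, T_D = 154.2 N.

T_D ≈ 154 N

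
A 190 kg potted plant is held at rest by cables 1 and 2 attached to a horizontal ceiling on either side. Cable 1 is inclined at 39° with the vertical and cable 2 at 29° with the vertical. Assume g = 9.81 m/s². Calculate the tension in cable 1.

T_1 ≈ 975 N

Angles from the horizontal: cable 1 is 90° − 39° = 51°, cable 2 is 90° − 29° = 61°.
Weight W = 190 × 9.81 = 1864 N acts straight down.
Horizontal: T_1 cos 51° = T_2 cos 61°  →  T_2 = 1.298 T_1.
Vertical: T_1 sin 51° + T_2 sin 61° = 1864.
Substituting the horizontal relation into the vertical equation gives 1.912 T_1 = 1864, so T_1 = 974.6 N.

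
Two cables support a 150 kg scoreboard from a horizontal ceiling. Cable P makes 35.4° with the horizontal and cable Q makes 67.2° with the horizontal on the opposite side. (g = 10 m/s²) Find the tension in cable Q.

T_Q ≈ 1250 N

Weight W = 150 × 10 = 1500 N acts straight down.
Horizontal: T_P cos 35.4° = T_Q cos 67.2°  →  T_P = 0.4754 T_Q.
Vertical: T_P sin 35.4° + T_Q sin 67.2° = 1500.
Substituting the horizontal relation into the vertical equation gives 1.197 T_Q = 1500, so T_Q = 1253 N.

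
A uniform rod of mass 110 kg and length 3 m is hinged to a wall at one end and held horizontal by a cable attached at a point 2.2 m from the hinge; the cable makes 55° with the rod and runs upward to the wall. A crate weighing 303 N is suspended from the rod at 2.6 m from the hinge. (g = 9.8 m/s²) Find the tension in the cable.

T ≈ 1330 N

Take torques about the hinge: T sin 55° · 2.2 = 110×9.8×1.5 + 303×2.6 = 2404.8 N·m.
So T = 2404.8 / (0.8192 × 2.2) = 1334.4 N.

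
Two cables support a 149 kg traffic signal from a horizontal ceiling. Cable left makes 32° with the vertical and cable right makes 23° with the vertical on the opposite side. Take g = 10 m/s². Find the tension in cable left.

T_left ≈ 711 N

Angles from the horizontal: cable left is 90° − 32° = 58°, cable right is 90° − 23° = 67°.
Weight W = 149 × 10 = 1490 N acts straight down.
Horizontal: T_left cos 58° = T_right cos 67°  →  T_right = 1.356 T_left.
Vertical: T_left sin 58° + T_right sin 67° = 1490.
Substituting the horizontal relation into the vertical equation gives 2.096 T_left = 1490, so T_left = 710.7 N.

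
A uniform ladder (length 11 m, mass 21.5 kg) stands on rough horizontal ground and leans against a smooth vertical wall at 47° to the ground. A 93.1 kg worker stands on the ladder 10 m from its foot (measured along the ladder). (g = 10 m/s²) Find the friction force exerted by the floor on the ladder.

f ≈ 889 N

Torques about the foot: N_wall · 11 sin 47° = 21.5×10×5.5 cos 47° + 93.1×10×10 cos 47° → N_wall = 889.49 N.
ΣF_x = 0: f_floor = N_wall = 889.49 N.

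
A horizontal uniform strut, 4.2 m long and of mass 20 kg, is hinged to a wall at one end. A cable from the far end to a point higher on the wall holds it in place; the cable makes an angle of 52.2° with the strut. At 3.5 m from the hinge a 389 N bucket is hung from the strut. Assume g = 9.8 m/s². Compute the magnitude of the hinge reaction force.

|H| ≈ 366 N

Take torques about the hinge: T sin 52.2° · 4.2 = 20×9.8×2.1 + 389×3.5 = 1773.1 N·m.
So T = 1773.1 / (0.7902 × 4.2) = 534.28 N.
ΣF_x = 0: H_x = T cos 52.2° = 327.47 N.
ΣF_y = 0: H_y = (20×9.8 + 389) − T sin 52.2° = 585 − 422.17 = 162.83 N.
|H| = √(H_x² + H_y²) = √((327.47)² + (162.83)²) = 365.72 N.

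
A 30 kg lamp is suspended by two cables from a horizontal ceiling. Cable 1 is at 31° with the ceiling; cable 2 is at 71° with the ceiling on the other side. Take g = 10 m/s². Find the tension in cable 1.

T_1 ≈ 99.9 N

Weight W = 30 × 10 = 300 N acts straight down.
Horizontal: T_1 cos 31° = T_2 cos 71°  →  T_2 = 2.633 T_1.
Vertical: T_1 sin 31° + T_2 sin 71° = 300.
Substituting the horizontal relation into the vertical equation gives 3.004 T_1 = 300, so T_1 = 99.85 N.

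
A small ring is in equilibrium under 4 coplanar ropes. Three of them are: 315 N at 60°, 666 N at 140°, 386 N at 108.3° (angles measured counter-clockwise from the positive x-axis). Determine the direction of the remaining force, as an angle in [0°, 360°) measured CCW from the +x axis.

Sum the known components: ΣF_x = -473.9 N, ΣF_y = 1067 N.
For equilibrium the remaining force must supply (−ΣF_x, −ΣF_y) = (473.9, -1067) N.
Magnitude = √((473.9)² + (-1067)²) = 1168 N; direction = atan2(-1067, 473.9) = 293.9°.

θ ≈ 294°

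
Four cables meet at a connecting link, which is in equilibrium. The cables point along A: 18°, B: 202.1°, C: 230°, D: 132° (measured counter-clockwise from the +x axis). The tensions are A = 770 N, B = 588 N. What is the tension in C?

Resolve: ΣF_x = 770 cos 18° + 588 cos 202.1° + T_C cos 230° + T_D cos 132° = 0.
        ΣF_y = 770 sin 18° + 588 sin 202.1° + T_C sin 230° + T_D sin 132° = 0.
The known terms sum to (187.5, 16.72) N, so -0.6428 T_C − 0.6691 T_D = -187.5 and -0.7660 T_C + 0.7431 T_D = -16.72.
Solving simultaneously: T_C = 152 N, T_D = 134.2 N.

T_C ≈ 152 N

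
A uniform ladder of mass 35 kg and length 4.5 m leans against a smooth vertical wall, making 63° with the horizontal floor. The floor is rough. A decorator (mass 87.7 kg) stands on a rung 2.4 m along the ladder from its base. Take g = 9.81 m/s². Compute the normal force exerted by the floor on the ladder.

ΣF_y = 0: N_floor = 35×9.81 + 87.7×9.81 = 1203.7 N.

N_floor ≈ 1200 N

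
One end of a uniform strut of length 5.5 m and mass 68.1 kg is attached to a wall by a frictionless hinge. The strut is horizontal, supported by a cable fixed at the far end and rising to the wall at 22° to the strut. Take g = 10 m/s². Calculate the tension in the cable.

T ≈ 909 N

Take torques about the hinge: T sin 22° · 5.5 = 68.1×10×2.75 = 1872.8 N·m.
So T = 1872.8 / (0.3746 × 5.5) = 908.95 N.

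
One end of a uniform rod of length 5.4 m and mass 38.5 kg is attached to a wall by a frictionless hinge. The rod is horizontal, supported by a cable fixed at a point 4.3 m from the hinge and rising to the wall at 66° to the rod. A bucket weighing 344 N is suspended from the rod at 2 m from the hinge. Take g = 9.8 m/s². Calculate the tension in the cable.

Take torques about the hinge: T sin 66° · 4.3 = 38.5×9.8×2.7 + 344×2 = 1706.7 N·m.
So T = 1706.7 / (0.9135 × 4.3) = 434.47 N.

T ≈ 434 N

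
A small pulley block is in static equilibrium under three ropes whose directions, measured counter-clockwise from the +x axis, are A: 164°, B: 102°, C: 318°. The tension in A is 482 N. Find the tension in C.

Resolve: ΣF_x = 482 cos 164° + T_B cos 102° + T_C cos 318° = 0.
        ΣF_y = 482 sin 164° + T_B sin 102° + T_C sin 318° = 0.
The known terms sum to (-463.3, 132.9) N, so -0.2079 T_B + 0.7431 T_C = 463.3 and 0.9781 T_B − 0.6691 T_C = -132.9.
Solving simultaneously: T_B = 359.5 N, T_C = 724 N.

T_C ≈ 724 N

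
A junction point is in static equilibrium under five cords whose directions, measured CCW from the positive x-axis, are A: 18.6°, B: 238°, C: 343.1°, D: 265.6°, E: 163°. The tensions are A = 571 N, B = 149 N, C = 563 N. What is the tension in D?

T_D ≈ 194 N

Resolve: ΣF_x = 571 cos 18.6° + 149 cos 238° + 563 cos 343.1° + T_D cos 265.6° + T_E cos 163° = 0.
        ΣF_y = 571 sin 18.6° + 149 sin 238° + 563 sin 343.1° + T_D sin 265.6° + T_E sin 163° = 0.
The known terms sum to (1001, -107.9) N, so -0.0767 T_D − 0.9563 T_E = -1001 and -0.9971 T_D + 0.2924 T_E = 107.9.
Solving simultaneously: T_D = 194.1 N, T_E = 1031 N.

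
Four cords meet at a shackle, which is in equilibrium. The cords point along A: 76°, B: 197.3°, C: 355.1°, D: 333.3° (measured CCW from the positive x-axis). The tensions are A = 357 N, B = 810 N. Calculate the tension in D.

Resolve: ΣF_x = 357 cos 76° + 810 cos 197.3° + T_C cos 355.1° + T_D cos 333.3° = 0.
        ΣF_y = 357 sin 76° + 810 sin 197.3° + T_C sin 355.1° + T_D sin 333.3° = 0.
The known terms sum to (-687, 105.5) N, so 0.9963 T_C + 0.8934 T_D = 687 and -0.0854 T_C − 0.4493 T_D = -105.5.
Solving simultaneously: T_C = 577.3 N, T_D = 125.1 N.

T_D ≈ 125 N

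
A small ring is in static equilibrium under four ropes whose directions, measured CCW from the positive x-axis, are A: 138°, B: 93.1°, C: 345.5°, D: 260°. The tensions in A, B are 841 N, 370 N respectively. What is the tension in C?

T_C ≈ 800 N

Resolve: ΣF_x = 841 cos 138° + 370 cos 93.1° + T_C cos 345.5° + T_D cos 260° = 0.
        ΣF_y = 841 sin 138° + 370 sin 93.1° + T_C sin 345.5° + T_D sin 260° = 0.
The known terms sum to (-645, 932.2) N, so 0.9681 T_C − 0.1736 T_D = 645 and -0.2504 T_C − 0.9848 T_D = -932.2.
Solving simultaneously: T_C = 799.5 N, T_D = 743.3 N.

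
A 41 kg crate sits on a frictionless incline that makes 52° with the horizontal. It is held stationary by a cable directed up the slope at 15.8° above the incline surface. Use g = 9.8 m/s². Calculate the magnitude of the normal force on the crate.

Take axes along and perpendicular to the incline. Weight components: W sin 52° = 316.6 N down-slope, W cos 52° = 247.4 N into the surface.
Along incline: T cos 15.8° = W sin 52° → T = 329.1 N.
Perpendicular: N = W cos 52° − T sin 15.8° = 157.8 N.

N ≈ 158 N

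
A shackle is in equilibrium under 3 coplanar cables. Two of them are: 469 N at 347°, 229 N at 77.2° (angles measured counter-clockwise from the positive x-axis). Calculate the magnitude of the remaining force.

Sum the known components: ΣF_x = 507.7 N, ΣF_y = 117.8 N.
For equilibrium the remaining force must supply (−ΣF_x, −ΣF_y) = (-507.7, -117.8) N.
Magnitude = √((-507.7)² + (-117.8)²) = 521.2 N; direction = atan2(-117.8, -507.7) = 193.1°.

F ≈ 521 N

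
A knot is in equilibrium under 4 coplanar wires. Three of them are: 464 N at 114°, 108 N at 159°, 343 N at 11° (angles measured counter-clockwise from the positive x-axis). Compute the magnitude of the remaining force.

F ≈ 530 N

Sum the known components: ΣF_x = 47.15 N, ΣF_y = 528 N.
For equilibrium the remaining force must supply (−ΣF_x, −ΣF_y) = (-47.15, -528) N.
Magnitude = √((-47.15)² + (-528)²) = 530.1 N; direction = atan2(-528, -47.15) = 264.9°.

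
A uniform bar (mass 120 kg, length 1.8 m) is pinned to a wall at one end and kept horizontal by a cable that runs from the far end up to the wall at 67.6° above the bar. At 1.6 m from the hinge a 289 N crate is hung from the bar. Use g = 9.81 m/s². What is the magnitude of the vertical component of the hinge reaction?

|H_y| ≈ 621 N

Take torques about the hinge: T sin 67.6° · 1.8 = 120×9.81×0.9 + 289×1.6 = 1521.9 N·m.
So T = 1521.9 / (0.9245 × 1.8) = 914.49 N.
ΣF_y = 0: H_y = (120×9.81 + 289) − T sin 67.6° = 1466.2 − 845.49 = 620.71 N.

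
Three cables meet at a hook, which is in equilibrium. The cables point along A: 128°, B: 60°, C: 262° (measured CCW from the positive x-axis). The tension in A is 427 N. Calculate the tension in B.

Resolve: ΣF_x = 427 cos 128° + T_B cos 60° + T_C cos 262° = 0.
        ΣF_y = 427 sin 128° + T_B sin 60° + T_C sin 262° = 0.
The known terms sum to (-262.9, 336.5) N, so 0.5000 T_B − 0.1392 T_C = 262.9 and 0.8660 T_B − 0.9903 T_C = -336.5.
Solving simultaneously: T_B = 819.9 N, T_C = 1057 N.

T_B ≈ 820 N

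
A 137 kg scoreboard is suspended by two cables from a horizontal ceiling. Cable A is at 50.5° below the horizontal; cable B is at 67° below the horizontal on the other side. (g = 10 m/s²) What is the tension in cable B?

T_B ≈ 982 N

Weight W = 137 × 10 = 1370 N acts straight down.
Horizontal: T_A cos 50.5° = T_B cos 67°  →  T_A = 0.6143 T_B.
Vertical: T_A sin 50.5° + T_B sin 67° = 1370.
Substituting the horizontal relation into the vertical equation gives 1.394 T_B = 1370, so T_B = 982.4 N.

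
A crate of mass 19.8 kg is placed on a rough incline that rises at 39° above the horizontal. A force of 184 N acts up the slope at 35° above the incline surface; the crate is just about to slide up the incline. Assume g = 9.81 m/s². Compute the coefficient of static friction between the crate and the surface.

On the verge of sliding up the incline, friction is at its maximum μN and acts down the slope.
Perpendicular to incline: N = W cos 39° − P sin 35° = 151 − 105.5 = 45.41 N.
Along incline: P cos 35° − μN = W sin 39° → μ = −(W sin 39° − P cos 35°) / N = 0.6273.

μ ≈ 0.627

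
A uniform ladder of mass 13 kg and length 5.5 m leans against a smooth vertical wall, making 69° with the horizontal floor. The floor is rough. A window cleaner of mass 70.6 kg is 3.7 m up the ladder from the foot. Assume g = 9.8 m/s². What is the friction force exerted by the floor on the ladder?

f ≈ 203 N

Torques about the foot: N_wall · 5.5 sin 69° = 13×9.8×2.75 cos 69° + 70.6×9.8×3.7 cos 69° → N_wall = 203.12 N.
ΣF_x = 0: f_floor = N_wall = 203.12 N.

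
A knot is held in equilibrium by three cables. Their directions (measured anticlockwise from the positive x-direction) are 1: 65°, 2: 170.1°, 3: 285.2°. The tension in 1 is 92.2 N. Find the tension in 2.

T_2 ≈ 65.7 N

Resolve: ΣF_x = 92.2 cos 65° + T_2 cos 170.1° + T_3 cos 285.2° = 0.
        ΣF_y = 92.2 sin 65° + T_2 sin 170.1° + T_3 sin 285.2° = 0.
The known terms sum to (38.97, 83.56) N, so -0.9851 T_2 + 0.2622 T_3 = -38.97 and 0.1719 T_2 − 0.9650 T_3 = -83.56.
Solving simultaneously: T_2 = 65.72 N, T_3 = 98.30 N.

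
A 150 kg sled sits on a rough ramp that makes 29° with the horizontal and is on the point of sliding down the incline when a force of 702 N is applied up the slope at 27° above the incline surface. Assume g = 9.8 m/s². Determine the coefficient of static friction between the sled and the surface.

On the verge of sliding down the incline, friction is at its maximum μN and acts up the slope.
Perpendicular to incline: N = W cos 29° − P sin 27° = 1286 − 318.7 = 967 N.
Along incline: P cos 27° + μN = W sin 29° → μ = (W sin 29° − P cos 27°) / N = 0.09016.

μ ≈ 0.0902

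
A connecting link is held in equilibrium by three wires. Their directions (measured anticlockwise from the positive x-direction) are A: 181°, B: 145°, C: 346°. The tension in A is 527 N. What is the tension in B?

Resolve: ΣF_x = 527 cos 181° + T_B cos 145° + T_C cos 346° = 0.
        ΣF_y = 527 sin 181° + T_B sin 145° + T_C sin 346° = 0.
The known terms sum to (-526.9, -9.197) N, so -0.8192 T_B + 0.9703 T_C = 526.9 and 0.5736 T_B − 0.2419 T_C = 9.197.
Solving simultaneously: T_B = 380.6 N, T_C = 864.4 N.

T_B ≈ 381 N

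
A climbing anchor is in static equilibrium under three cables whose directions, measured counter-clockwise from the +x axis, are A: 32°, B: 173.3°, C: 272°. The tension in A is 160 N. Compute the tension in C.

Resolve: ΣF_x = 160 cos 32° + T_B cos 173.3° + T_C cos 272° = 0.
        ΣF_y = 160 sin 32° + T_B sin 173.3° + T_C sin 272° = 0.
The known terms sum to (135.7, 84.79) N, so -0.9932 T_B + 0.0349 T_C = -135.7 and 0.1167 T_B − 0.9994 T_C = -84.79.
Solving simultaneously: T_B = 140.2 N, T_C = 101.2 N.

T_C ≈ 101 N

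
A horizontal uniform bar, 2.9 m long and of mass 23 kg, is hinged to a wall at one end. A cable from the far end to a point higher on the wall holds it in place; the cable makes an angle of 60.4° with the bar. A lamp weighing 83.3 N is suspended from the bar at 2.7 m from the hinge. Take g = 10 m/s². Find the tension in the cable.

T ≈ 221 N

Take torques about the hinge: T sin 60.4° · 2.9 = 23×10×1.45 + 83.3×2.7 = 558.41 N·m.
So T = 558.41 / (0.8695 × 2.9) = 221.46 N.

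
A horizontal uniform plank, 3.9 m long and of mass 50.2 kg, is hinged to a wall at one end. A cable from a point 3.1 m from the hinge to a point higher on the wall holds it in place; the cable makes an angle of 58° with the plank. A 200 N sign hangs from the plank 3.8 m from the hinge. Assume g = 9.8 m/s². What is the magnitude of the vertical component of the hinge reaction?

|H_y| ≈ 137 N

Take torques about the hinge: T sin 58° · 3.1 = 50.2×9.8×1.95 + 200×3.8 = 1719.3 N·m.
So T = 1719.3 / (0.8480 × 3.1) = 654 N.
ΣF_y = 0: H_y = (50.2×9.8 + 200) − T sin 58° = 691.96 − 554.62 = 137.34 N.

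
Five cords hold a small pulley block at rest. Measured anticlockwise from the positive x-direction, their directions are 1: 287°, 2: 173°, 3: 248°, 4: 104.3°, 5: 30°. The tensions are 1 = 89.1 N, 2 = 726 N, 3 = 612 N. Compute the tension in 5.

T_5 ≈ 1070 N

Resolve: ΣF_x = 89.1 cos 287° + 726 cos 173° + 612 cos 248° + T_4 cos 104.3° + T_5 cos 30° = 0.
        ΣF_y = 89.1 sin 287° + 726 sin 173° + 612 sin 248° + T_4 sin 104.3° + T_5 sin 30° = 0.
The known terms sum to (-923.8, -564.2) N, so -0.2470 T_4 + 0.8660 T_5 = 923.8 and 0.9690 T_4 + 0.5000 T_5 = 564.2.
Solving simultaneously: T_4 = 27.72 N, T_5 = 1075 N.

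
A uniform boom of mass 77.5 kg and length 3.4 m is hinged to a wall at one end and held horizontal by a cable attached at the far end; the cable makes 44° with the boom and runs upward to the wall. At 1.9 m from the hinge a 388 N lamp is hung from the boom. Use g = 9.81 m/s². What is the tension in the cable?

T ≈ 859 N

Take torques about the hinge: T sin 44° · 3.4 = 77.5×9.81×1.7 + 388×1.9 = 2029.7 N·m.
So T = 2029.7 / (0.6947 × 3.4) = 859.36 N.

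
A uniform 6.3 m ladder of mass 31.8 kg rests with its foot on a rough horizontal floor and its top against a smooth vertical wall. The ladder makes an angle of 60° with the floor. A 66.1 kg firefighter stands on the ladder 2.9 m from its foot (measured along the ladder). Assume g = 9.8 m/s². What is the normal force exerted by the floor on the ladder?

N_floor ≈ 959 N

ΣF_y = 0: N_floor = 31.8×9.8 + 66.1×9.8 = 959.42 N.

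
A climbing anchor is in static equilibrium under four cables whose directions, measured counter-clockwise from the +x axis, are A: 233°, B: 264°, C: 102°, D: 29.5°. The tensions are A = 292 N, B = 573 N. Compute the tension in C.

Resolve: ΣF_x = 292 cos 233° + 573 cos 264° + T_C cos 102° + T_D cos 29.5° = 0.
        ΣF_y = 292 sin 233° + 573 sin 264° + T_C sin 102° + T_D sin 29.5° = 0.
The known terms sum to (-235.6, -803.1) N, so -0.2079 T_C + 0.8704 T_D = 235.6 and 0.9781 T_C + 0.4924 T_D = 803.1.
Solving simultaneously: T_C = 611.2 N, T_D = 416.7 N.

T_C ≈ 611 N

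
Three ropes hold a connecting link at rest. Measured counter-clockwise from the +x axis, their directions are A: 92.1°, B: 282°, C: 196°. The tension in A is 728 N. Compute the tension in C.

T_C ≈ 125 N

Resolve: ΣF_x = 728 cos 92.1° + T_B cos 282° + T_C cos 196° = 0.
        ΣF_y = 728 sin 92.1° + T_B sin 282° + T_C sin 196° = 0.
The known terms sum to (-26.68, 727.5) N, so 0.2079 T_B − 0.9613 T_C = 26.68 and -0.9781 T_B − 0.2756 T_C = -727.5.
Solving simultaneously: T_B = 708.4 N, T_C = 125.5 N.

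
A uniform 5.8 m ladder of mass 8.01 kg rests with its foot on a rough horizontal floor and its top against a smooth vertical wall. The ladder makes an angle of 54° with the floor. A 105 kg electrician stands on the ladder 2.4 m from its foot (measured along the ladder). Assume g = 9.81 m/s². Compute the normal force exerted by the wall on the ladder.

Torques about the foot: N_wall · 5.8 sin 54° = 8.01×9.81×2.9 cos 54° + 105×9.81×2.4 cos 54° → N_wall = 338.22 N.

N_wall ≈ 338 N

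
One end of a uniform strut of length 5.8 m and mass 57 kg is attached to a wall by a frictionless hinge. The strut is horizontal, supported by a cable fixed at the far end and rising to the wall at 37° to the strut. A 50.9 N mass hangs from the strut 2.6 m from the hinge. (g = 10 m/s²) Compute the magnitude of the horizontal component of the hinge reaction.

Take torques about the hinge: T sin 37° · 5.8 = 57×10×2.9 + 50.9×2.6 = 1785.3 N·m.
So T = 1785.3 / (0.6018 × 5.8) = 511.48 N.
ΣF_x = 0: H_x = T cos 37° = 408.49 N.

H_x ≈ 408 N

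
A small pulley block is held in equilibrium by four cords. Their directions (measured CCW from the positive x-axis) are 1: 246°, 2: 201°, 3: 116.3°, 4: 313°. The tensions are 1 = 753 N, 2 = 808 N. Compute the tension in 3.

T_3 ≈ 5020 N

Resolve: ΣF_x = 753 cos 246° + 808 cos 201° + T_3 cos 116.3° + T_4 cos 313° = 0.
        ΣF_y = 753 sin 246° + 808 sin 201° + T_3 sin 116.3° + T_4 sin 313° = 0.
The known terms sum to (-1061, -977.5) N, so -0.4431 T_3 + 0.6820 T_4 = 1061 and 0.8965 T_3 − 0.7314 T_4 = 977.5.
Solving simultaneously: T_3 = 5019 N, T_4 = 4816 N.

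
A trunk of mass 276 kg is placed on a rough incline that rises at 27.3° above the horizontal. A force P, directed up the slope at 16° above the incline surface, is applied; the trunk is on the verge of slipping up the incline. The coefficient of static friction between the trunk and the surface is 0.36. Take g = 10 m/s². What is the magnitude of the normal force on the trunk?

N ≈ 1890 N

On the verge of sliding up the incline, friction equals μN and acts down the slope.
Perpendicular: N + P sin 16° = W cos 27.3° = 2453 N.
Along incline: P cos 16° = W sin 27.3° + μN  with W sin 27.3° = 1266 N.
Solving the pair for P and N: P = 2026 N, N = 1894 N (and f = μN = 681.9 N).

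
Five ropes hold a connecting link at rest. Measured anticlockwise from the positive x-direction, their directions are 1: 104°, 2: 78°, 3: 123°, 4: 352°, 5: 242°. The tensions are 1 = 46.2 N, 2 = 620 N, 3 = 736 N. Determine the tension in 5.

T_5 ≈ 1290 N

Resolve: ΣF_x = 46.2 cos 104° + 620 cos 78° + 736 cos 123° + T_4 cos 352° + T_5 cos 242° = 0.
        ΣF_y = 46.2 sin 104° + 620 sin 78° + 736 sin 123° + T_4 sin 352° + T_5 sin 242° = 0.
The known terms sum to (-283.1, 1269) N, so 0.9903 T_4 − 0.4695 T_5 = 283.1 and -0.1392 T_4 − 0.8829 T_5 = -1269.
Solving simultaneously: T_4 = 899.8 N, T_5 = 1295 N.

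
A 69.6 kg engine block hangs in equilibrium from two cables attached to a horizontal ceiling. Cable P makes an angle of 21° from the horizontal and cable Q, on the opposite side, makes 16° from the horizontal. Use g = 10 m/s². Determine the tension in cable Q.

T_Q ≈ 1080 N

Weight W = 69.6 × 10 = 696 N acts straight down.
Horizontal: T_P cos 21° = T_Q cos 16°  →  T_P = 1.03 T_Q.
Vertical: T_P sin 21° + T_Q sin 16° = 696.
Substituting the horizontal relation into the vertical equation gives 0.6446 T_Q = 696, so T_Q = 1080 N.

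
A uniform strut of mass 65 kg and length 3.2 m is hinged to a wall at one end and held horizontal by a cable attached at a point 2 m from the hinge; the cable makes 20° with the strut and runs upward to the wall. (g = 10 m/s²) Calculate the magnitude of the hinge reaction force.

Take torques about the hinge: T sin 20° · 2 = 65×10×1.6 = 1040 N·m.
So T = 1040 / (0.3420 × 2) = 1520.4 N.
ΣF_x = 0: H_x = T cos 20° = 1428.7 N.
ΣF_y = 0: H_y = (65×10) − T sin 20° = 650 − 520 = 130 N.
|H| = √(H_x² + H_y²) = √((1428.7)² + (130)²) = 1434.6 N.

|H| ≈ 1430 N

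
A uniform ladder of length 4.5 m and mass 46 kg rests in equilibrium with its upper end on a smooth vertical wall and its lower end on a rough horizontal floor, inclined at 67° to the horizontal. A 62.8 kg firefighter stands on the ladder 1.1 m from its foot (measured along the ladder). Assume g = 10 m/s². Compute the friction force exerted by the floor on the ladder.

f ≈ 163 N

Torques about the foot: N_wall · 4.5 sin 67° = 46×10×2.25 cos 67° + 62.8×10×1.1 cos 67° → N_wall = 162.79 N.
ΣF_x = 0: f_floor = N_wall = 162.79 N.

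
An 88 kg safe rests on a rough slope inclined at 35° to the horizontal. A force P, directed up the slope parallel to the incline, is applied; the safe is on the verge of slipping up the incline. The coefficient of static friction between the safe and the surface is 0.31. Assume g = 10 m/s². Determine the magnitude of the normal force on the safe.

N ≈ 721 N

On the verge of sliding up the incline, friction equals μN and acts down the slope.
Perpendicular: N + P sin 0° = W cos 35° = 720.9 N.
Along incline: P cos 0° = W sin 35° + μN  with W sin 35° = 504.7 N.
Solving the pair for P and N: P = 728.2 N, N = 720.9 N (and f = μN = 223.5 N).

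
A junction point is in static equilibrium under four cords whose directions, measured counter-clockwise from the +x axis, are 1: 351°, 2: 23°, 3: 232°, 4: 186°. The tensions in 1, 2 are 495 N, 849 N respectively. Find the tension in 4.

Resolve: ΣF_x = 495 cos 351° + 849 cos 23° + T_3 cos 232° + T_4 cos 186° = 0.
        ΣF_y = 495 sin 351° + 849 sin 23° + T_3 sin 232° + T_4 sin 186° = 0.
The known terms sum to (1270, 254.3) N, so -0.6157 T_3 − 0.9945 T_4 = -1270 and -0.7880 T_3 − 0.1045 T_4 = -254.3.
Solving simultaneously: T_3 = 167 N, T_4 = 1174 N.

T_4 ≈ 1170 N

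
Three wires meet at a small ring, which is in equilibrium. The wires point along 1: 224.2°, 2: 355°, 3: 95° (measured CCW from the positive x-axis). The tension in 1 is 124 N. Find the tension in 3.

T_3 ≈ 95.3 N

Resolve: ΣF_x = 124 cos 224.2° + T_2 cos 355° + T_3 cos 95° = 0.
        ΣF_y = 124 sin 224.2° + T_2 sin 355° + T_3 sin 95° = 0.
The known terms sum to (-88.9, -86.45) N, so 0.9962 T_2 − 0.0872 T_3 = 88.9 and -0.0872 T_2 + 0.9962 T_3 = 86.45.
Solving simultaneously: T_2 = 97.58 N, T_3 = 95.32 N.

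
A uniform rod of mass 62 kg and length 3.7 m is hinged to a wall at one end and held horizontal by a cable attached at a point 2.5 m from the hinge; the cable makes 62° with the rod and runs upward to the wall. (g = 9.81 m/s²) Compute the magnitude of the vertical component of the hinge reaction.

|H_y| ≈ 158 N

Take torques about the hinge: T sin 62° · 2.5 = 62×9.81×1.85 = 1125.2 N·m.
So T = 1125.2 / (0.8829 × 2.5) = 509.75 N.
ΣF_y = 0: H_y = (62×9.81) − T sin 62° = 608.22 − 450.08 = 158.14 N.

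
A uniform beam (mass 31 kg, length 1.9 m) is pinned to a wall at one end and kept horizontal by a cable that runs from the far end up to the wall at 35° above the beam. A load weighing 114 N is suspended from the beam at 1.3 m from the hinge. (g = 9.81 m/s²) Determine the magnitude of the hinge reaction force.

|H| ≈ 379 N

Take torques about the hinge: T sin 35° · 1.9 = 31×9.81×0.95 + 114×1.3 = 437.1 N·m.
So T = 437.1 / (0.5736 × 1.9) = 401.09 N.
ΣF_x = 0: H_x = T cos 35° = 328.55 N.
ΣF_y = 0: H_y = (31×9.81 + 114) − T sin 35° = 418.11 − 230.06 = 188.06 N.
|H| = √(H_x² + H_y²) = √((328.55)² + (188.06)²) = 378.57 N.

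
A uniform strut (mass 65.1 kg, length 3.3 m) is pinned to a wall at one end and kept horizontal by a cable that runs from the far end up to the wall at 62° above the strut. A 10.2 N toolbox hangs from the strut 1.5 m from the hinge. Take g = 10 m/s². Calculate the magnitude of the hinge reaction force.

Take torques about the hinge: T sin 62° · 3.3 = 65.1×10×1.65 + 10.2×1.5 = 1089.4 N·m.
So T = 1089.4 / (0.8829 × 3.3) = 373.9 N.
ΣF_x = 0: H_x = T cos 62° = 175.54 N.
ΣF_y = 0: H_y = (65.1×10 + 10.2) − T sin 62° = 661.2 − 330.14 = 331.06 N.
|H| = √(H_x² + H_y²) = √((175.54)² + (331.06)²) = 374.72 N.

|H| ≈ 375 N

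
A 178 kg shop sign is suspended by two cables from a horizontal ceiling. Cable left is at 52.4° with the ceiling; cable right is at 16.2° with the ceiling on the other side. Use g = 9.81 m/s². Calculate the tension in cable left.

Weight W = 178 × 9.81 = 1746 N acts straight down.
Horizontal: T_left cos 52.4° = T_right cos 16.2°  →  T_right = 0.6354 T_left.
Vertical: T_left sin 52.4° + T_right sin 16.2° = 1746.
Substituting the horizontal relation into the vertical equation gives 0.9696 T_left = 1746, so T_left = 1801 N.

T_left ≈ 1800 N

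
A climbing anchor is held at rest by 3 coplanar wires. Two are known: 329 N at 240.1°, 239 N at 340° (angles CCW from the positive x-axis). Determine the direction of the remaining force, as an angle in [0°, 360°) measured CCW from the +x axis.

Sum the known components: ΣF_x = 60.58 N, ΣF_y = -367 N.
For equilibrium the remaining force must supply (−ΣF_x, −ΣF_y) = (-60.58, 367) N.
Magnitude = √((-60.58)² + (367)²) = 371.9 N; direction = atan2(367, -60.58) = 99.4°.

θ ≈ 99.4°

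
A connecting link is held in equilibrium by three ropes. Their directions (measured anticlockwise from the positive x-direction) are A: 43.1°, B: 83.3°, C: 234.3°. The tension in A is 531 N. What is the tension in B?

Resolve: ΣF_x = 531 cos 43.1° + T_B cos 83.3° + T_C cos 234.3° = 0.
        ΣF_y = 531 sin 43.1° + T_B sin 83.3° + T_C sin 234.3° = 0.
The known terms sum to (387.7, 362.8) N, so 0.1167 T_B − 0.5835 T_C = -387.7 and 0.9932 T_B − 0.8121 T_C = -362.8.
Solving simultaneously: T_B = 212.7 N, T_C = 707 N.

T_B ≈ 213 N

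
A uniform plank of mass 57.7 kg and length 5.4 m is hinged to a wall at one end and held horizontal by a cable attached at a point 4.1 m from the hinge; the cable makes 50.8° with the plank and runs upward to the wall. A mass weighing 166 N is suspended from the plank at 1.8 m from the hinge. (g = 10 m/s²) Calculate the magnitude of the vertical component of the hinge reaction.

|H_y| ≈ 290 N

Take torques about the hinge: T sin 50.8° · 4.1 = 57.7×10×2.7 + 166×1.8 = 1856.7 N·m.
So T = 1856.7 / (0.7749 × 4.1) = 584.37 N.
ΣF_y = 0: H_y = (57.7×10 + 166) − T sin 50.8° = 743 − 452.85 = 290.15 N.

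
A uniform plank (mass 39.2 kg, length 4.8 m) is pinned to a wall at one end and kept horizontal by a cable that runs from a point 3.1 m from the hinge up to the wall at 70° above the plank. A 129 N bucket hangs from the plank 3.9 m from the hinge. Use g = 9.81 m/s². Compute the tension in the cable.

Take torques about the hinge: T sin 70° · 3.1 = 39.2×9.81×2.4 + 129×3.9 = 1426 N·m.
So T = 1426 / (0.9397 × 3.1) = 489.53 N.

T ≈ 490 N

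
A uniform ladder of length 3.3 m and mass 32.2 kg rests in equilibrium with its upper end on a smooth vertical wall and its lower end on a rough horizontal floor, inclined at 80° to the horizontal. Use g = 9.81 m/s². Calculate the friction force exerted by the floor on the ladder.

f ≈ 27.8 N

Torques about the foot: N_wall · 3.3 sin 80° = 32.2×9.81×1.65 cos 80° → N_wall = 27.849 N.
ΣF_x = 0: f_floor = N_wall = 27.849 N.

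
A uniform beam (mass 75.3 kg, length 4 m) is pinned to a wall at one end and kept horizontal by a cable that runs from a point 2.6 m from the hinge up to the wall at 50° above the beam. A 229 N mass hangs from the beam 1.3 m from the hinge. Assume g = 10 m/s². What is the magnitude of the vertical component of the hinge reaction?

|H_y| ≈ 288 N

Take torques about the hinge: T sin 50° · 2.6 = 75.3×10×2 + 229×1.3 = 1803.7 N·m.
So T = 1803.7 / (0.7660 × 2.6) = 905.6 N.
ΣF_y = 0: H_y = (75.3×10 + 229) − T sin 50° = 982 − 693.73 = 288.27 N.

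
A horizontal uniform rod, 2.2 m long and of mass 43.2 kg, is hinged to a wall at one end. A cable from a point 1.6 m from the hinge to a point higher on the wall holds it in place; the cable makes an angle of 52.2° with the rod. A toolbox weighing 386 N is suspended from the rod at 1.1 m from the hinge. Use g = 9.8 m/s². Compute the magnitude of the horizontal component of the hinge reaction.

H_x ≈ 432 N

Take torques about the hinge: T sin 52.2° · 1.6 = 43.2×9.8×1.1 + 386×1.1 = 890.3 N·m.
So T = 890.3 / (0.7902 × 1.6) = 704.21 N.
ΣF_x = 0: H_x = T cos 52.2° = 431.62 N.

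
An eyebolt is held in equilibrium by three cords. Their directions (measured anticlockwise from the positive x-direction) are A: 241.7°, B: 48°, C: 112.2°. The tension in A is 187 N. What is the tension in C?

Resolve: ΣF_x = 187 cos 241.7° + T_B cos 48° + T_C cos 112.2° = 0.
        ΣF_y = 187 sin 241.7° + T_B sin 48° + T_C sin 112.2° = 0.
The known terms sum to (-88.65, -164.6) N, so 0.6691 T_B − 0.3778 T_C = 88.65 and 0.7431 T_B + 0.9259 T_C = 164.6.
Solving simultaneously: T_B = 160.3 N, T_C = 49.19 N.

T_C ≈ 49.2 N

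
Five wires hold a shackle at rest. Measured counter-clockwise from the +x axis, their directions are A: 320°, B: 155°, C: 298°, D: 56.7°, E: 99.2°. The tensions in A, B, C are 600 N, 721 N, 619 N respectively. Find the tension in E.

Resolve: ΣF_x = 600 cos 320° + 721 cos 155° + 619 cos 298° + T_D cos 56.7° + T_E cos 99.2° = 0.
        ΣF_y = 600 sin 320° + 721 sin 155° + 619 sin 298° + T_D sin 56.7° + T_E sin 99.2° = 0.
The known terms sum to (96.78, -627.5) N, so 0.5490 T_D − 0.1599 T_E = -96.78 and 0.8358 T_D + 0.9871 T_E = 627.5.
Solving simultaneously: T_D = 7.090 N, T_E = 629.7 N.

T_E ≈ 630 N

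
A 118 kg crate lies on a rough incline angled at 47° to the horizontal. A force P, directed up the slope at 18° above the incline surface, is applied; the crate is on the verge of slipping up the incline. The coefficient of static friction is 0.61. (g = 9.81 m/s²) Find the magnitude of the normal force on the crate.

N ≈ 429 N

On the verge of sliding up the incline, friction equals μN and acts down the slope.
Perpendicular: N + P sin 18° = W cos 47° = 789.5 N.
Along incline: P cos 18° = W sin 47° + μN  with W sin 47° = 846.6 N.
Solving the pair for P and N: P = 1166 N, N = 429.3 N (and f = μN = 261.9 N).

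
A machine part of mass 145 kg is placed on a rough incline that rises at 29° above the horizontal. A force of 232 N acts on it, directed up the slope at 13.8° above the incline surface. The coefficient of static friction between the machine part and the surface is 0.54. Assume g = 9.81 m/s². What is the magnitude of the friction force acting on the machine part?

f ≈ 464 N

Axes along / perpendicular to the incline. W sin 29° = 689.6 N down-slope; W cos 29° = 1244 N into the surface.
Perpendicular: N = W cos 29° − P sin 13.8° = 1244 − 55.34 = 1189 N.
Along incline: P cos 13.8° + f = W sin 29° (friction acts up-slope) → f = 689.6 − 225.3 = 464.3 N.
|f| = 464.3 N ≤ μN = 641.9 N, so the machine part is indeed static.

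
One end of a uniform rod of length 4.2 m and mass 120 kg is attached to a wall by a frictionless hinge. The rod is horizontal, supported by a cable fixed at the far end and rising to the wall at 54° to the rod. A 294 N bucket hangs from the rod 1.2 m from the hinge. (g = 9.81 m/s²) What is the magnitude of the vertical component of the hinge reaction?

|H_y| ≈ 799 N

Take torques about the hinge: T sin 54° · 4.2 = 120×9.81×2.1 + 294×1.2 = 2824.9 N·m.
So T = 2824.9 / (0.8090 × 4.2) = 831.38 N.
ΣF_y = 0: H_y = (120×9.81 + 294) − T sin 54° = 1471.2 − 672.6 = 798.6 N.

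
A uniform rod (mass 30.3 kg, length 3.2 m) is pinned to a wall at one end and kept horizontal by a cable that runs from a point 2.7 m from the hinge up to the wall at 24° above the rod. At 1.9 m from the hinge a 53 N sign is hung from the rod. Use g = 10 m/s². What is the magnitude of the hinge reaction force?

|H| ≈ 507 N

Take torques about the hinge: T sin 24° · 2.7 = 30.3×10×1.6 + 53×1.9 = 585.5 N·m.
So T = 585.5 / (0.4067 × 2.7) = 533.15 N.
ΣF_x = 0: H_x = T cos 24° = 487.06 N.
ΣF_y = 0: H_y = (30.3×10 + 53) − T sin 24° = 356 − 216.85 = 139.15 N.
|H| = √(H_x² + H_y²) = √((487.06)² + (139.15)²) = 506.54 N.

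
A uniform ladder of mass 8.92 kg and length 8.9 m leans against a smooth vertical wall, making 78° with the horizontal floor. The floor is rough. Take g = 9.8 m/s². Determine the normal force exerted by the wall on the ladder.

N_wall ≈ 9.29 N

Torques about the foot: N_wall · 8.9 sin 78° = 8.92×9.8×4.45 cos 78° → N_wall = 9.2904 N.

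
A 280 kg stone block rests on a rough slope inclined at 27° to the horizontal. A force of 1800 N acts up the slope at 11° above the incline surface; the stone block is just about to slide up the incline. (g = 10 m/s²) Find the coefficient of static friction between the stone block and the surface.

μ ≈ 0.230

On the verge of sliding up the incline, friction is at its maximum μN and acts down the slope.
Perpendicular to incline: N = W cos 27° − P sin 11° = 2495 − 343.5 = 2151 N.
Along incline: P cos 11° − μN = W sin 27° → μ = −(W sin 27° − P cos 11°) / N = 0.2304.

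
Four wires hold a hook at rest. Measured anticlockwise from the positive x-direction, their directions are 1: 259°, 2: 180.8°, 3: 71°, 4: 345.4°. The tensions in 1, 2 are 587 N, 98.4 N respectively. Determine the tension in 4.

T_4 ≈ 10.9 N

Resolve: ΣF_x = 587 cos 259° + 98.4 cos 180.8° + T_3 cos 71° + T_4 cos 345.4° = 0.
        ΣF_y = 587 sin 259° + 98.4 sin 180.8° + T_3 sin 71° + T_4 sin 345.4° = 0.
The known terms sum to (-210.4, -577.6) N, so 0.3256 T_3 + 0.9677 T_4 = 210.4 and 0.9455 T_3 − 0.2521 T_4 = 577.6.
Solving simultaneously: T_3 = 613.8 N, T_4 = 10.92 N.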